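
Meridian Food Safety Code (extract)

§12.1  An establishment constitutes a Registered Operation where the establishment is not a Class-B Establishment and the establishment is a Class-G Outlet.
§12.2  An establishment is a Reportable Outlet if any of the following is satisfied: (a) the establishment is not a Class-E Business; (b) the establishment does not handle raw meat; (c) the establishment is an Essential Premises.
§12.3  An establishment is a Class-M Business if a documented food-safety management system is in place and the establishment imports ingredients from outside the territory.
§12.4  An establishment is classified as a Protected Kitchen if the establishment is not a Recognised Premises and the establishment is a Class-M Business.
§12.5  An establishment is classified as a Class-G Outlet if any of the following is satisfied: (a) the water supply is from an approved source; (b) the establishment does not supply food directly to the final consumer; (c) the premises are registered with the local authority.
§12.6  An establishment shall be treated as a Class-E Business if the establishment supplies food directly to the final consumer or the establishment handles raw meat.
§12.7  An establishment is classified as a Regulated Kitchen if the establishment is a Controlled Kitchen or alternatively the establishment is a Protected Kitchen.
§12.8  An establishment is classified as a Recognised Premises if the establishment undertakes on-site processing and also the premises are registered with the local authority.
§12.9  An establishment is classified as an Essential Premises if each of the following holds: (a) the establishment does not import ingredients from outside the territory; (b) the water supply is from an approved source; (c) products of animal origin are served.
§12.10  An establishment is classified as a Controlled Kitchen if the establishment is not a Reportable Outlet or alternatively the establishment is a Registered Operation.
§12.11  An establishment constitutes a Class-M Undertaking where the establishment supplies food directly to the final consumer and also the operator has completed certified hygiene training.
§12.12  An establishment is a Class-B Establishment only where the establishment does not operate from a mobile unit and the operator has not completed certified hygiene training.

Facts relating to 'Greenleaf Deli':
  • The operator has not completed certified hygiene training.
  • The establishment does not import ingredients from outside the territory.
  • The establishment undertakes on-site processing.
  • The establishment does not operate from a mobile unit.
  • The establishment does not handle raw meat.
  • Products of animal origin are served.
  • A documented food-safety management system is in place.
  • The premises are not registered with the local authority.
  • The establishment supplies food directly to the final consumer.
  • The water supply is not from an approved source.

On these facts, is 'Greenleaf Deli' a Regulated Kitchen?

No

§12.6 — Class-E Business: [the establishment supplies food directly to the final consumer? yes] OR [the establishment handles raw meat? no] → satisfied.
§12.9 — Essential Premises: [the establishment does not import ingredients from outside the territory? yes] AND [the water supply is from an approved source? no] AND [products of animal origin are served? yes] → not satisfied.
§12.2 — Reportable Outlet: [not a Class-E Business (§12.6)? no] OR [the establishment does not handle raw meat? yes] OR [Essential Premises (§12.9)? no] → satisfied.
§12.12 — Class-B Establishment: [the establishment does not operate from a mobile unit? yes] AND [the operator has not completed certified hygiene training? yes] → satisfied.
§12.5 — Class-G Outlet: [the water supply is from an approved source? no] OR [the establishment does not supply food directly to the final consumer? no] OR [the premises are registered with the local authority? no] → not satisfied.
§12.1 — Registered Operation: [not a Class-B Establishment (§12.12)? no] AND [Class-G Outlet (§12.5)? no] → not satisfied.
§12.10 — Controlled Kitchen: [not a Reportable Outlet (§12.2)? no] OR [Registered Operation (§12.1)? no] → not satisfied.
§12.8 — Recognised Premises: [the establishment undertakes on-site processing? yes] AND [the premises are registered with the local authority? no] → not satisfied.
§12.3 — Class-M Business: [a documented food-safety management system is in place? yes] AND [the establishment imports ingredients from outside the territory? no] → not satisfied.
§12.4 — Protected Kitchen: [not a Recognised Premises (§12.8)? yes] AND [Class-M Business (§12.3)? no] → not satisfied.
§12.7 — Regulated Kitchen: [Controlled Kitchen (§12.10)? no] OR [Protected Kitchen (§12.4)? no] → not satisfied.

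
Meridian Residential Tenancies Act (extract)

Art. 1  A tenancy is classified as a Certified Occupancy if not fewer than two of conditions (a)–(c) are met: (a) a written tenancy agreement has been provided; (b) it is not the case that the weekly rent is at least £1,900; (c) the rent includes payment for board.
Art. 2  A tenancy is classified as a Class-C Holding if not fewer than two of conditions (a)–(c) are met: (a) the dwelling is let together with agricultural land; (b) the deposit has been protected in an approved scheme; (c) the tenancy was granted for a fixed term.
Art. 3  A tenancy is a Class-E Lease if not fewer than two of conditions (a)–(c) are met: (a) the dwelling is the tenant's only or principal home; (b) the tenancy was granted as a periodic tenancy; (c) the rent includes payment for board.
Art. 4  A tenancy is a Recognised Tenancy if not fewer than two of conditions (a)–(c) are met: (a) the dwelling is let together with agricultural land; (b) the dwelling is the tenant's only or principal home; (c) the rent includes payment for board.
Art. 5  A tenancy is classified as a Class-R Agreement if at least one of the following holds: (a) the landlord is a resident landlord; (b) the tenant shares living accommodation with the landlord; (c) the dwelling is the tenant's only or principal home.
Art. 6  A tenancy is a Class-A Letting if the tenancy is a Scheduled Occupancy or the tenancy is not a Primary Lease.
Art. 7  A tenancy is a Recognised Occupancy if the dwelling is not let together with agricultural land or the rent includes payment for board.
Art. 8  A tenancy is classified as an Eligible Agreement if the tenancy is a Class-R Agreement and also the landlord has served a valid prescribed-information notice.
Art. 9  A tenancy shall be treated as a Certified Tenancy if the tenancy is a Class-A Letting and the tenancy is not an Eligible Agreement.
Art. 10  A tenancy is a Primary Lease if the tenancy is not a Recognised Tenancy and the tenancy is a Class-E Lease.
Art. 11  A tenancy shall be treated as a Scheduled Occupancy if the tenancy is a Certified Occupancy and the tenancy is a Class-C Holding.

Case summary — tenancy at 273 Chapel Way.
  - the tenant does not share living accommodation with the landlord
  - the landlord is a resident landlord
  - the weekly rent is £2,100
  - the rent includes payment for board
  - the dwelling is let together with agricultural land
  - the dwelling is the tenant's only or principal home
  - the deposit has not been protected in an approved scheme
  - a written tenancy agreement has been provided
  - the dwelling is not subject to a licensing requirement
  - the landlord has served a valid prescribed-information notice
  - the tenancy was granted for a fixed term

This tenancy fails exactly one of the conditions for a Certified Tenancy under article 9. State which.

Eligible Agreement

Under article 1: a written tenancy agreement has been provided? yes; weekly rent: £2,100 ≥ £1,900? yes, so negated condition no; the rent includes payment for board? yes — 2 of 3 hold (need ≥2) → satisfied.
Under article 2: the dwelling is let together with agricultural land? yes; the deposit has been protected in an approved scheme? no; the tenancy was granted for a fixed term? yes — 2 of 3 hold (need ≥2) → satisfied.
Under article 11: Certified Occupancy (article 1)? yes; and Class-C Holding (article 2)? yes. So the tenancy is a Scheduled Occupancy.
Under article 4: the dwelling is let together with agricultural land? yes; the dwelling is the tenant's only or principal home? yes; the rent includes payment for board? yes — 3 of 3 hold (need ≥2) → satisfied.
Under article 3: the dwelling is the tenant's only or principal home? yes; the tenancy was granted as a periodic tenancy? no; the rent includes payment for board? yes — 2 of 3 hold (need ≥2) → satisfied.
Under article 10: not a Recognised Tenancy (article 4)? no; and Class-E Lease (article 3)? yes. So the tenancy is not a Primary Lease.
Under article 6: Scheduled Occupancy (article 11)? yes; or not a Primary Lease (article 10)? yes. So the tenancy is a Class-A Letting.
Under article 5: the landlord is a resident landlord? yes; or the tenant shares living accommodation with the landlord? no; or the dwelling is the tenant's only or principal home? yes. So the tenancy is a Class-R Agreement.
Under article 8: Class-R Agreement (article 5)? yes; and the landlord has served a valid prescribed-information notice? yes. So the tenancy is an Eligible Agreement.
Under article 9: Class-A Letting (article 6)? yes; and not an Eligible Agreement (article 8)? no. So the tenancy is not a Certified Tenancy.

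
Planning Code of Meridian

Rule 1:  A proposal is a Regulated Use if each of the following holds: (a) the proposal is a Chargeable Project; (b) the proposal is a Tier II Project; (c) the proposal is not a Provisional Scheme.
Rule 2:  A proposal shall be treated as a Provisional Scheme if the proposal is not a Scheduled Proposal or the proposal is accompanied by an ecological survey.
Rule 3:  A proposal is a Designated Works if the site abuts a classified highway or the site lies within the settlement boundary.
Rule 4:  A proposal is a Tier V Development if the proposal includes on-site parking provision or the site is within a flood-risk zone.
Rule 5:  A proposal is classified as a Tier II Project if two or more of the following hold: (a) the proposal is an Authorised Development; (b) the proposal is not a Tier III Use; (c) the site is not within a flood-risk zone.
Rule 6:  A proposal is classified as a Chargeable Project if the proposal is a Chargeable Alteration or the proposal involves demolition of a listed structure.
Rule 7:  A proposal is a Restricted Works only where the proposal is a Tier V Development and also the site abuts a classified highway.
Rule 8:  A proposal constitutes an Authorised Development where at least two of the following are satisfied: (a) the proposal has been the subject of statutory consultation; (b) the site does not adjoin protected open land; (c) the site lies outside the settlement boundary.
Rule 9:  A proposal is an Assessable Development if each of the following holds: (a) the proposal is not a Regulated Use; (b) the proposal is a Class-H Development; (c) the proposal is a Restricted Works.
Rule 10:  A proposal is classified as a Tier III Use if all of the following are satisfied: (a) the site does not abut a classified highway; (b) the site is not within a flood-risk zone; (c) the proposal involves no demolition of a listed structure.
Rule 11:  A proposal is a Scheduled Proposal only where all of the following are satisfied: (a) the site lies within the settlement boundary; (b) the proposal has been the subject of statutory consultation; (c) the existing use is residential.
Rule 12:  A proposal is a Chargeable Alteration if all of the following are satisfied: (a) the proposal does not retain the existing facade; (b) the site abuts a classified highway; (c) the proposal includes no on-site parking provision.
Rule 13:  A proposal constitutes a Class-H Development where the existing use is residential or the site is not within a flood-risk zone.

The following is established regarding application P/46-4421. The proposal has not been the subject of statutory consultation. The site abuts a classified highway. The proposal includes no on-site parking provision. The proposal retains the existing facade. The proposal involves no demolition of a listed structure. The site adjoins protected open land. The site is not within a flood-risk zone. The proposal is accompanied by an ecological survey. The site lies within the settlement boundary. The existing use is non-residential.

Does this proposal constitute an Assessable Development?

No

Under rule 12: the proposal does not retain the existing facade? no; and the site abuts a classified highway? yes; and the proposal includes no on-site parking provision? yes. So the proposal is not a Chargeable Alteration.
Under rule 6: Chargeable Alteration (rule 12)? no; or the proposal involves demolition of a listed structure? no. So the proposal is not a Chargeable Project.
Under rule 8: the proposal has been the subject of statutory consultation? no; the site does not adjoin protected open land? no; the site lies outside the settlement boundary? no — 0 of 3 hold (need ≥2) → not satisfied.
Under rule 10: the site does not abut a classified highway? no; and the site is not within a flood-risk zone? yes; and the proposal involves no demolition of a listed structure? yes. So the proposal is not a Tier III Use.
Under rule 5: Authorised Development (rule 8)? no; not a Tier III Use (rule 10)? yes; the site is not within a flood-risk zone? yes — 2 of 3 hold (need ≥2) → satisfied.
Under rule 11: the site lies within the settlement boundary? yes; and the proposal has been the subject of statutory consultation? no; and the existing use is residential? no. So the proposal is not a Scheduled Proposal.
Under rule 2: not a Scheduled Proposal (rule 11)? yes; or the proposal is accompanied by an ecological survey? yes. So the proposal is a Provisional Scheme.
Under rule 1: Chargeable Project (rule 6)? no; and Tier II Project (rule 5)? yes; and not a Provisional Scheme (rule 2)? no. So the proposal is not a Regulated Use.
Under rule 13: the existing use is residential? no; or the site is not within a flood-risk zone? yes. So the proposal is a Class-H Development.
Under rule 4: the proposal includes on-site parking provision? no; or the site is within a flood-risk zone? no. So the proposal is not a Tier V Development.
Under rule 7: Tier V Development (rule 4)? no; and the site abuts a classified highway? yes. So the proposal is not a Restricted Works.
Under rule 9: not a Regulated Use (rule 1)? yes; and Class-H Development (rule 13)? yes; and Restricted Works (rule 7)? no. So the proposal is not an Assessable Development.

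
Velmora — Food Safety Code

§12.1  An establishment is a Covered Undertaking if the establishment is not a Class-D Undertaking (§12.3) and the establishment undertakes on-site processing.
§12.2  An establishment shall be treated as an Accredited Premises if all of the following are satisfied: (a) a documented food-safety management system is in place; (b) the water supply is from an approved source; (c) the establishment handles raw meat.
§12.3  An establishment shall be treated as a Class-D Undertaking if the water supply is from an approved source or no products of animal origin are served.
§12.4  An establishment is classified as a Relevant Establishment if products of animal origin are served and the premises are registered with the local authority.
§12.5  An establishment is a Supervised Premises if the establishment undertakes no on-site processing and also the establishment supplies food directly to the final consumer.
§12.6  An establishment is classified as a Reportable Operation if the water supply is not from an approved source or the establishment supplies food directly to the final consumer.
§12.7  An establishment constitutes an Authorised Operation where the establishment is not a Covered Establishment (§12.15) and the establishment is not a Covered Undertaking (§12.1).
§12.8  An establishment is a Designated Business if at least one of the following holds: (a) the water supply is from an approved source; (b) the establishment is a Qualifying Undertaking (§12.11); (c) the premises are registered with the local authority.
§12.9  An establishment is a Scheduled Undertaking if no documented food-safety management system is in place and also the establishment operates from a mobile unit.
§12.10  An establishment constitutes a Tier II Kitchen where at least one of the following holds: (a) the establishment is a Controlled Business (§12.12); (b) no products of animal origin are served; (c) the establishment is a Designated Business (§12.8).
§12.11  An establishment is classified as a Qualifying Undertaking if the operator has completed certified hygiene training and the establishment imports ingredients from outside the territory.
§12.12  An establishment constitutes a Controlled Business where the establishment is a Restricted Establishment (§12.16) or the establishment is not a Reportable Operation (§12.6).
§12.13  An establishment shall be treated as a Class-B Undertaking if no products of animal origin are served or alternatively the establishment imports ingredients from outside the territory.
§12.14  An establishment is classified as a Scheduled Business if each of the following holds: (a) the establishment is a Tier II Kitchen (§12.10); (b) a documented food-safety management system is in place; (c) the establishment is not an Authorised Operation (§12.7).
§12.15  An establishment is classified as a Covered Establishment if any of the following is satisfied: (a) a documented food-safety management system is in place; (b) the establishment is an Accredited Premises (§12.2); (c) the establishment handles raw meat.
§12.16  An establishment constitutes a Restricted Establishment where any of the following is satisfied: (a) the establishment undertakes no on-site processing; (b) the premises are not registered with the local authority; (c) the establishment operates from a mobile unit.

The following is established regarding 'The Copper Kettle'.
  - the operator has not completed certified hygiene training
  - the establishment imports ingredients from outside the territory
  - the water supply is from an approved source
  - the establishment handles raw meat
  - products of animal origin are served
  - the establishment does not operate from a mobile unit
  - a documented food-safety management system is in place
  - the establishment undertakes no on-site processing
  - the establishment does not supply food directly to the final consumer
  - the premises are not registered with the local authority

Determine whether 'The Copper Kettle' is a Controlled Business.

Under §12.16: the establishment undertakes no on-site processing? yes; or the premises are not registered with the local authority? yes; or the establishment operates from a mobile unit? no. So the establishment is a Restricted Establishment.
Under §12.6: the water supply is not from an approved source? no; or the establishment supplies food directly to the final consumer? no. So the establishment is not a Reportable Operation.
Under §12.12: Restricted Establishment (§12.16)? yes; or not a Reportable Operation (§12.6)? yes. So the establishment is a Controlled Business.

Yes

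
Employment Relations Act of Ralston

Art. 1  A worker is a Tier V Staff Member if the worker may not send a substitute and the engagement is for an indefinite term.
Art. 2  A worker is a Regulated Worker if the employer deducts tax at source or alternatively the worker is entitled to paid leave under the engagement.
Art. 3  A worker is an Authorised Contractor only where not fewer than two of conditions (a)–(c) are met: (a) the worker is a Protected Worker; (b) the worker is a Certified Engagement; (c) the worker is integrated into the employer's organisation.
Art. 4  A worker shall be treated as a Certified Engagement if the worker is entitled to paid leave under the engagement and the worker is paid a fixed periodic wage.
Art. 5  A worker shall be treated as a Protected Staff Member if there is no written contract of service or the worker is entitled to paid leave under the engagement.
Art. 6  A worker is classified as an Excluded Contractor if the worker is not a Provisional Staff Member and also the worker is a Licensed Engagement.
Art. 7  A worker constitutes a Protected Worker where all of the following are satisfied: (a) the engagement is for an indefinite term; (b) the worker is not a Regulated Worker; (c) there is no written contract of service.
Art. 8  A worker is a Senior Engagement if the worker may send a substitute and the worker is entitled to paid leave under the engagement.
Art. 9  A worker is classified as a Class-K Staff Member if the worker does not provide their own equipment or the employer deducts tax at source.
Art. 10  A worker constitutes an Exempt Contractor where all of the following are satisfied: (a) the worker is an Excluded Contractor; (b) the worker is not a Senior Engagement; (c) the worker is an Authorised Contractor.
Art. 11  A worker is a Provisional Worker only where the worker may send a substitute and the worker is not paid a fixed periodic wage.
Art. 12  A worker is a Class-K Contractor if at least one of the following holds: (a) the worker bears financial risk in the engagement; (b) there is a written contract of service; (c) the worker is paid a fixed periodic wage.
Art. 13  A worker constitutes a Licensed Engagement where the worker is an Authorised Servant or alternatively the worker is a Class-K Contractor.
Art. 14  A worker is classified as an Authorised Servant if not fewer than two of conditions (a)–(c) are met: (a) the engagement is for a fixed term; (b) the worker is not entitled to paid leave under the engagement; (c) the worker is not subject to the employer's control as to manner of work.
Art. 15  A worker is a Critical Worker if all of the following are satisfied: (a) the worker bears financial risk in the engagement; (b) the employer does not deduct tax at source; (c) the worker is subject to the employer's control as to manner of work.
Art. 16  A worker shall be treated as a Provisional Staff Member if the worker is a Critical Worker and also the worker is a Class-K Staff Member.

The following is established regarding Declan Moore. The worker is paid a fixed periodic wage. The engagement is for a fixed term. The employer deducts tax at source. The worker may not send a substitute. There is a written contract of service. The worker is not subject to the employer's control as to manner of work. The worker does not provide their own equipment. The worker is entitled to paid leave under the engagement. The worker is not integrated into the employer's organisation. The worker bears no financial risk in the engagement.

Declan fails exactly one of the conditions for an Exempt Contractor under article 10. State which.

article 15 — Critical Worker: [the worker bears financial risk in the engagement? no] AND [the employer does not deduct tax at source? no] AND [the worker is subject to the employer's control as to manner of work? no] → not satisfied.
article 9 — Class-K Staff Member: [the worker does not provide their own equipment? yes] OR [the employer deducts tax at source? yes] → satisfied.
article 16 — Provisional Staff Member: [Critical Worker (article 15)? no] AND [Class-K Staff Member (article 9)? yes] → not satisfied.
article 14 — Authorised Servant: the engagement is for a fixed term? yes; the worker is not entitled to paid leave under the engagement? no; the worker is not subject to the employer's control as to manner of work? yes — 2 of 3 hold (need ≥2) → satisfied.
article 12 — Class-K Contractor: [the worker bears financial risk in the engagement? no] OR [there is a written contract of service? yes] OR [the worker is paid a fixed periodic wage? yes] → satisfied.
article 13 — Licensed Engagement: [Authorised Servant (article 14)? yes] OR [Class-K Contractor (article 12)? yes] → satisfied.
article 6 — Excluded Contractor: [not a Provisional Staff Member (article 16)? yes] AND [Licensed Engagement (article 13)? yes] → satisfied.
article 8 — Senior Engagement: [the worker may send a substitute? no] AND [the worker is entitled to paid leave under the engagement? yes] → not satisfied.
article 2 — Regulated Worker: [the employer deducts tax at source? yes] OR [the worker is entitled to paid leave under the engagement? yes] → satisfied.
article 7 — Protected Worker: [the engagement is for an indefinite term? no] AND [not a Regulated Worker (article 2)? no] AND [there is no written contract of service? no] → not satisfied.
article 4 — Certified Engagement: [the worker is entitled to paid leave under the engagement? yes] AND [the worker is paid a fixed periodic wage? yes] → satisfied.
article 3 — Authorised Contractor: Protected Worker (article 7)? no; Certified Engagement (article 4)? yes; the worker is integrated into the employer's organisation? no — 1 of 3 hold (need ≥2) → not satisfied.
article 10 — Exempt Contractor: [Excluded Contractor (article 6)? yes] AND [not a Senior Engagement (article 8)? yes] AND [Authorised Contractor (article 3)? no] → not satisfied.

Authorised Contractor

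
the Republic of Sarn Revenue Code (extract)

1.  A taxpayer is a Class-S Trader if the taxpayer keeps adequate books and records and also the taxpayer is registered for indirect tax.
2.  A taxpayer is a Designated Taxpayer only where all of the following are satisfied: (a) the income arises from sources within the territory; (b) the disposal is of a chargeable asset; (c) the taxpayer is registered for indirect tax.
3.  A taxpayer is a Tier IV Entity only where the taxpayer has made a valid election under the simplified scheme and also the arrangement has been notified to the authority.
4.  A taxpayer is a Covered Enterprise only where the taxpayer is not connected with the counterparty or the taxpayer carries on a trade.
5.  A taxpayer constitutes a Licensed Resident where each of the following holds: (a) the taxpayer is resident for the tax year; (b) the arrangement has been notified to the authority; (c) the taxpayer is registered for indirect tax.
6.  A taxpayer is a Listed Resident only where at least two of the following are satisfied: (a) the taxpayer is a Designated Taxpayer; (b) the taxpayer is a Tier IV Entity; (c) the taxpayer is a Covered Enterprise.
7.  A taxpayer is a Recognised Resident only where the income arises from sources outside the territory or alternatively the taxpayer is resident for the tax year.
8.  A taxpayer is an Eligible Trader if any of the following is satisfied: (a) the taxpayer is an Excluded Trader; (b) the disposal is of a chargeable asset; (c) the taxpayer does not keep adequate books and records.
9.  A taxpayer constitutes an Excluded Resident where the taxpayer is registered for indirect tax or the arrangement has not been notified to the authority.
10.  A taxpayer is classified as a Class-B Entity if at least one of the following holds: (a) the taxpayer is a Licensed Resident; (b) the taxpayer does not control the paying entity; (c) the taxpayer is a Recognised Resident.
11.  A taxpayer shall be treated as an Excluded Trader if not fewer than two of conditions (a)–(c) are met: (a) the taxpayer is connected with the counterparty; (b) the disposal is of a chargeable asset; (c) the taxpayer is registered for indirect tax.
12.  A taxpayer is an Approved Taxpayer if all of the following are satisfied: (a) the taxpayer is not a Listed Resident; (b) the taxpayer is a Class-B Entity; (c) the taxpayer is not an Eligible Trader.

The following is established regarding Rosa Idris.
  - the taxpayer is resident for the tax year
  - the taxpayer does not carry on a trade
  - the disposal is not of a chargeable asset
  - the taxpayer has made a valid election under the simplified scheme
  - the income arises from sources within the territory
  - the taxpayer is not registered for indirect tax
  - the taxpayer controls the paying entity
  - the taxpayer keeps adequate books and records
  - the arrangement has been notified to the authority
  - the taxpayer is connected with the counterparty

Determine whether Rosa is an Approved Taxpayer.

Under paragraph 2: the income arises from sources within the territory? yes; and the disposal is of a chargeable asset? no; and the taxpayer is registered for indirect tax? no. So the taxpayer is not a Designated Taxpayer.
Under paragraph 3: the taxpayer has made a valid election under the simplified scheme? yes; and the arrangement has been notified to the authority? yes. So the taxpayer is a Tier IV Entity.
Under paragraph 4: the taxpayer is not connected with the counterparty? no; or the taxpayer carries on a trade? no. So the taxpayer is not a Covered Enterprise.
Under paragraph 6: Designated Taxpayer (paragraph 2)? no; Tier IV Entity (paragraph 3)? yes; Covered Enterprise (paragraph 4)? no — 1 of 3 hold (need ≥2) → not satisfied.
Under paragraph 5: the taxpayer is resident for the tax year? yes; and the arrangement has been notified to the authority? yes; and the taxpayer is registered for indirect tax? no. So the taxpayer is not a Licensed Resident.
Under paragraph 7: the income arises from sources outside the territory? no; or the taxpayer is resident for the tax year? yes. So the taxpayer is a Recognised Resident.
Under paragraph 10: Licensed Resident (paragraph 5)? no; or the taxpayer does not control the paying entity? no; or Recognised Resident (paragraph 7)? yes. So the taxpayer is a Class-B Entity.
Under paragraph 11: the taxpayer is connected with the counterparty? yes; the disposal is of a chargeable asset? no; the taxpayer is registered for indirect tax? no — 1 of 3 hold (need ≥2) → not satisfied.
Under paragraph 8: Excluded Trader (paragraph 11)? no; or the disposal is of a chargeable asset? no; or the taxpayer does not keep adequate books and records? no. So the taxpayer is not an Eligible Trader.
Under paragraph 12: not a Listed Resident (paragraph 6)? yes; and Class-B Entity (paragraph 10)? yes; and not an Eligible Trader (paragraph 8)? yes. So the taxpayer is an Approved Taxpayer.

Yes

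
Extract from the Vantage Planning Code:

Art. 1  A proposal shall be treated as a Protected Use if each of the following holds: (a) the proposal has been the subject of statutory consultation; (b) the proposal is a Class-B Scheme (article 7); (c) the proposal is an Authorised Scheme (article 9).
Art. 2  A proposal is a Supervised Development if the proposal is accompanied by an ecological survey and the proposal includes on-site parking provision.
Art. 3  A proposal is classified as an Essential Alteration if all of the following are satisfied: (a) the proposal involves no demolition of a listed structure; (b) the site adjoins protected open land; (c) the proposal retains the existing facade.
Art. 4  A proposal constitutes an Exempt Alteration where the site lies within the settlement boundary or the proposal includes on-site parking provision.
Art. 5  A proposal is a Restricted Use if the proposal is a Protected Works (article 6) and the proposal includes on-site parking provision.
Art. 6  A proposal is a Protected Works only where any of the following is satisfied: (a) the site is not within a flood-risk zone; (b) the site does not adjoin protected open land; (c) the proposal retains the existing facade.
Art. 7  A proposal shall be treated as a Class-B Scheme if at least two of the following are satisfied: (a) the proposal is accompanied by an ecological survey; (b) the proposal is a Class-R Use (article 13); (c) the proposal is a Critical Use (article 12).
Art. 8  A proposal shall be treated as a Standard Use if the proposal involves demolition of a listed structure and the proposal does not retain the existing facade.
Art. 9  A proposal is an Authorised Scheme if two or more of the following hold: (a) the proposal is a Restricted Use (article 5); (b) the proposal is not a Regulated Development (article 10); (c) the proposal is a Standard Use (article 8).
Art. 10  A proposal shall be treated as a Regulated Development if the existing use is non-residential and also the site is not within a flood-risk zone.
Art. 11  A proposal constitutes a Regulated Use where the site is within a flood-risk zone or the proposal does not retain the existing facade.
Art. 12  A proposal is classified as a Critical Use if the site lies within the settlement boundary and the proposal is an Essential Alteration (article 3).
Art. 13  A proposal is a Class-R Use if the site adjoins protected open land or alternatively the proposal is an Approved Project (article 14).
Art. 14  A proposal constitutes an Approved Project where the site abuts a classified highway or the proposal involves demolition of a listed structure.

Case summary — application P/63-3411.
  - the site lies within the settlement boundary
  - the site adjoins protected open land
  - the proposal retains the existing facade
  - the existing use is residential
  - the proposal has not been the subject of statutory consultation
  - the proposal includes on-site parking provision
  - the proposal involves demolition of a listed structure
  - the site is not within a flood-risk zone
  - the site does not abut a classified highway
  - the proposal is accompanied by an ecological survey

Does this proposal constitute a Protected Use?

No

Under article 14: the site abuts a classified highway? no; or the proposal involves demolition of a listed structure? yes. So the proposal is an Approved Project.
Under article 13: the site adjoins protected open land? yes; or Approved Project (article 14)? yes. So the proposal is a Class-R Use.
Under article 3: the proposal involves no demolition of a listed structure? no; and the site adjoins protected open land? yes; and the proposal retains the existing facade? yes. So the proposal is not an Essential Alteration.
Under article 12: the site lies within the settlement boundary? yes; and Essential Alteration (article 3)? no. So the proposal is not a Critical Use.
Under article 7: the proposal is accompanied by an ecological survey? yes; Class-R Use (article 13)? yes; Critical Use (article 12)? no — 2 of 3 hold (need ≥2) → satisfied.
Under article 6: the site is not within a flood-risk zone? yes; or the site does not adjoin protected open land? no; or the proposal retains the existing facade? yes. So the proposal is a Protected Works.
Under article 5: Protected Works (article 6)? yes; and the proposal includes on-site parking provision? yes. So the proposal is a Restricted Use.
Under article 10: the existing use is non-residential? no; and the site is not within a flood-risk zone? yes. So the proposal is not a Regulated Development.
Under article 8: the proposal involves demolition of a listed structure? yes; and the proposal does not retain the existing facade? no. So the proposal is not a Standard Use.
Under article 9: Restricted Use (article 5)? yes; not a Regulated Development (article 10)? yes; Standard Use (article 8)? no — 2 of 3 hold (need ≥2) → satisfied.
Under article 1: the proposal has been the subject of statutory consultation? no; and Class-B Scheme (article 7)? yes; and Authorised Scheme (article 9)? yes. So the proposal is not a Protected Use.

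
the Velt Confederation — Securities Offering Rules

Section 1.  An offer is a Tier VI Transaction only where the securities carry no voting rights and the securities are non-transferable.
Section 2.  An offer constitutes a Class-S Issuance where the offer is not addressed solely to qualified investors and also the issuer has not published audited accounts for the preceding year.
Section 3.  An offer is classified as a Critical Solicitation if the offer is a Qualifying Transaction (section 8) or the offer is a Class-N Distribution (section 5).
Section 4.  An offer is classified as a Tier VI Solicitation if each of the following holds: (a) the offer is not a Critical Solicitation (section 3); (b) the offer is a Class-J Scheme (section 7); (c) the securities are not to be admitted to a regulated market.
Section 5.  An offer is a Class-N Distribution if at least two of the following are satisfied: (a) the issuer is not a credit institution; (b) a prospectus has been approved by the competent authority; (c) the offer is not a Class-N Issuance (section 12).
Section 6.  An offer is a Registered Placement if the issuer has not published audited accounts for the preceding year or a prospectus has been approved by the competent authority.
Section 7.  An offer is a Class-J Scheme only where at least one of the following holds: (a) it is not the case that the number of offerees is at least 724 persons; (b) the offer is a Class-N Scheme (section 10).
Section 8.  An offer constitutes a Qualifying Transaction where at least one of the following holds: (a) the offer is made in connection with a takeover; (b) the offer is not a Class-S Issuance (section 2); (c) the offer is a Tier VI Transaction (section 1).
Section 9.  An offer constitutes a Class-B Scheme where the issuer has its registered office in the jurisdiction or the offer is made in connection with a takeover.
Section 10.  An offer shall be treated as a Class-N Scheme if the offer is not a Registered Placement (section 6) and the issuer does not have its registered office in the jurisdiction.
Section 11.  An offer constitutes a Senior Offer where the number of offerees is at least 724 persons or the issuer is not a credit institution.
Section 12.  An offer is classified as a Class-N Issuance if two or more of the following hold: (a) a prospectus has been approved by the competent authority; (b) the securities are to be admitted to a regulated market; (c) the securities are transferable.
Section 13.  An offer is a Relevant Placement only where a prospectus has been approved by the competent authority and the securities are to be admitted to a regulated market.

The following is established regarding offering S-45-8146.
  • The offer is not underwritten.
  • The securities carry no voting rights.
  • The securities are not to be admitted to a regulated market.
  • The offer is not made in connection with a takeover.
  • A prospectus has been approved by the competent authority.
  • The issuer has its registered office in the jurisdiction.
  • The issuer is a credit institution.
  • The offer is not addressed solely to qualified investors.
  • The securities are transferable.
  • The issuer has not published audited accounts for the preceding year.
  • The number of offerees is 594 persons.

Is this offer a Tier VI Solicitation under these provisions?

Yes

section 2 — Class-S Issuance: [the offer is not addressed solely to qualified investors? yes] AND [the issuer has not published audited accounts for the preceding year? yes] → satisfied.
section 1 — Tier VI Transaction: [the securities carry no voting rights? yes] AND [the securities are non-transferable? no] → not satisfied.
section 8 — Qualifying Transaction: [the offer is made in connection with a takeover? no] OR [not a Class-S Issuance (section 2)? no] OR [Tier VI Transaction (section 1)? no] → not satisfied.
section 12 — Class-N Issuance: a prospectus has been approved by the competent authority? yes; the securities are to be admitted to a regulated market? no; the securities are transferable? yes — 2 of 3 hold (need ≥2) → satisfied.
section 5 — Class-N Distribution: the issuer is not a credit institution? no; a prospectus has been approved by the competent authority? yes; not a Class-N Issuance (section 12)? no — 1 of 3 hold (need ≥2) → not satisfied.
section 3 — Critical Solicitation: [Qualifying Transaction (section 8)? no] OR [Class-N Distribution (section 5)? no] → not satisfied.
section 6 — Registered Placement: [the issuer has not published audited accounts for the preceding year? yes] OR [a prospectus has been approved by the competent authority? yes] → satisfied.
section 10 — Class-N Scheme: [not a Registered Placement (section 6)? no] AND [the issuer does not have its registered office in the jurisdiction? no] → not satisfied.
section 7 — Class-J Scheme: [number of offerees: 594 persons ≥ 724 persons? no, so negated condition yes] OR [Class-N Scheme (section 10)? no] → satisfied.
section 4 — Tier VI Solicitation: [not a Critical Solicitation (section 3)? yes] AND [Class-J Scheme (section 7)? yes] AND [the securities are not to be admitted to a regulated market? yes] → satisfied.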